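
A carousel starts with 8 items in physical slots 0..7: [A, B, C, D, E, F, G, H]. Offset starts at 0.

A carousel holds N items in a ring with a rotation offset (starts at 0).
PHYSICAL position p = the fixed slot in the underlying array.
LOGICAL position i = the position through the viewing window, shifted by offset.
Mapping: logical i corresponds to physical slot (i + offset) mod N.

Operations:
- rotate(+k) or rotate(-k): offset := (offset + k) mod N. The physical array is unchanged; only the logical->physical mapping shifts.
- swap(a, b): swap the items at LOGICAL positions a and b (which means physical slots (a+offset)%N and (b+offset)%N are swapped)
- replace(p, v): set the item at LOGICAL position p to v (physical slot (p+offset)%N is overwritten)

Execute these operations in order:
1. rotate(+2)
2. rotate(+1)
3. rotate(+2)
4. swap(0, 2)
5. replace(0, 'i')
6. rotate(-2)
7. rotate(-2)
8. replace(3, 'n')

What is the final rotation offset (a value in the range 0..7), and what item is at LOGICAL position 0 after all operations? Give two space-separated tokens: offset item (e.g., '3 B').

Answer: 1 B

Derivation:
After op 1 (rotate(+2)): offset=2, physical=[A,B,C,D,E,F,G,H], logical=[C,D,E,F,G,H,A,B]
After op 2 (rotate(+1)): offset=3, physical=[A,B,C,D,E,F,G,H], logical=[D,E,F,G,H,A,B,C]
After op 3 (rotate(+2)): offset=5, physical=[A,B,C,D,E,F,G,H], logical=[F,G,H,A,B,C,D,E]
After op 4 (swap(0, 2)): offset=5, physical=[A,B,C,D,E,H,G,F], logical=[H,G,F,A,B,C,D,E]
After op 5 (replace(0, 'i')): offset=5, physical=[A,B,C,D,E,i,G,F], logical=[i,G,F,A,B,C,D,E]
After op 6 (rotate(-2)): offset=3, physical=[A,B,C,D,E,i,G,F], logical=[D,E,i,G,F,A,B,C]
After op 7 (rotate(-2)): offset=1, physical=[A,B,C,D,E,i,G,F], logical=[B,C,D,E,i,G,F,A]
After op 8 (replace(3, 'n')): offset=1, physical=[A,B,C,D,n,i,G,F], logical=[B,C,D,n,i,G,F,A]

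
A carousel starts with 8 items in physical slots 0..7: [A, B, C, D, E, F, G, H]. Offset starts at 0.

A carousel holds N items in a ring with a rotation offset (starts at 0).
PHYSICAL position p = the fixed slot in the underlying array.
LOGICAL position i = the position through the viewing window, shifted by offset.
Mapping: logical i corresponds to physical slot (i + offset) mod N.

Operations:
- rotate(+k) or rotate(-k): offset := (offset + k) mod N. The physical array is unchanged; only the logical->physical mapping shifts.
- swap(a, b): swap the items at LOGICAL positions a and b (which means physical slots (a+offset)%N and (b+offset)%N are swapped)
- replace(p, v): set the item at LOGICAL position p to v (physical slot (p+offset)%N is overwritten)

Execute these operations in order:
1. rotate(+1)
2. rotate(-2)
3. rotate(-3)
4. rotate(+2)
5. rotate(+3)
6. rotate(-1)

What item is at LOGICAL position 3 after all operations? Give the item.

Answer: D

Derivation:
After op 1 (rotate(+1)): offset=1, physical=[A,B,C,D,E,F,G,H], logical=[B,C,D,E,F,G,H,A]
After op 2 (rotate(-2)): offset=7, physical=[A,B,C,D,E,F,G,H], logical=[H,A,B,C,D,E,F,G]
After op 3 (rotate(-3)): offset=4, physical=[A,B,C,D,E,F,G,H], logical=[E,F,G,H,A,B,C,D]
After op 4 (rotate(+2)): offset=6, physical=[A,B,C,D,E,F,G,H], logical=[G,H,A,B,C,D,E,F]
After op 5 (rotate(+3)): offset=1, physical=[A,B,C,D,E,F,G,H], logical=[B,C,D,E,F,G,H,A]
After op 6 (rotate(-1)): offset=0, physical=[A,B,C,D,E,F,G,H], logical=[A,B,C,D,E,F,G,H]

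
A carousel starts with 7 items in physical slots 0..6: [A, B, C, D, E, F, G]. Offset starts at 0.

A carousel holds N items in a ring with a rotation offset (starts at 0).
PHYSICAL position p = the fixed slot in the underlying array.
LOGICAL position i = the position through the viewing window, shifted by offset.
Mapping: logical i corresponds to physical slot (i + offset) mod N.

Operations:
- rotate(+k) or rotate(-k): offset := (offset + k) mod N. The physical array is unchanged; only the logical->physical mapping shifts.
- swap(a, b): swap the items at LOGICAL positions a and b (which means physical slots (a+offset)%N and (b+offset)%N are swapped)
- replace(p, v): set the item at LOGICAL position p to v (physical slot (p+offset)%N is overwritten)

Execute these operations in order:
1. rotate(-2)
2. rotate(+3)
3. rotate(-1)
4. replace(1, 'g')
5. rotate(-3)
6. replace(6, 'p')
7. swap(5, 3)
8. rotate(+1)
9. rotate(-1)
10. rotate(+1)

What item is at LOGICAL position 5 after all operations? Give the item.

Answer: p

Derivation:
After op 1 (rotate(-2)): offset=5, physical=[A,B,C,D,E,F,G], logical=[F,G,A,B,C,D,E]
After op 2 (rotate(+3)): offset=1, physical=[A,B,C,D,E,F,G], logical=[B,C,D,E,F,G,A]
After op 3 (rotate(-1)): offset=0, physical=[A,B,C,D,E,F,G], logical=[A,B,C,D,E,F,G]
After op 4 (replace(1, 'g')): offset=0, physical=[A,g,C,D,E,F,G], logical=[A,g,C,D,E,F,G]
After op 5 (rotate(-3)): offset=4, physical=[A,g,C,D,E,F,G], logical=[E,F,G,A,g,C,D]
After op 6 (replace(6, 'p')): offset=4, physical=[A,g,C,p,E,F,G], logical=[E,F,G,A,g,C,p]
After op 7 (swap(5, 3)): offset=4, physical=[C,g,A,p,E,F,G], logical=[E,F,G,C,g,A,p]
After op 8 (rotate(+1)): offset=5, physical=[C,g,A,p,E,F,G], logical=[F,G,C,g,A,p,E]
After op 9 (rotate(-1)): offset=4, physical=[C,g,A,p,E,F,G], logical=[E,F,G,C,g,A,p]
After op 10 (rotate(+1)): offset=5, physical=[C,g,A,p,E,F,G], logical=[F,G,C,g,A,p,E]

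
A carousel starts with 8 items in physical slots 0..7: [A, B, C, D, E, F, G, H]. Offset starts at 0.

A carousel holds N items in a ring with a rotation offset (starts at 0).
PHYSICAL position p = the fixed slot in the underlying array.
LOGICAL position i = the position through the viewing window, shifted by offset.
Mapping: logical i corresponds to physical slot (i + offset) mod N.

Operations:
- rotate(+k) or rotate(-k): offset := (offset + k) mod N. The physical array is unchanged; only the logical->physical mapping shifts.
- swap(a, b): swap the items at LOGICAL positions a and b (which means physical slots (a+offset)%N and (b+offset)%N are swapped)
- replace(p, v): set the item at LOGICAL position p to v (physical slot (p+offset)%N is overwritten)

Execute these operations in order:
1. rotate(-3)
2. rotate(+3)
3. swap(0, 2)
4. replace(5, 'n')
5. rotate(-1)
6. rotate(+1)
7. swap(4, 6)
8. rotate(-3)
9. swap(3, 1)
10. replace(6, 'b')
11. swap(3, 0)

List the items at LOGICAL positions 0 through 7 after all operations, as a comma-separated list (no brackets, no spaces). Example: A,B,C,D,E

Answer: E,C,H,n,B,A,b,G

Derivation:
After op 1 (rotate(-3)): offset=5, physical=[A,B,C,D,E,F,G,H], logical=[F,G,H,A,B,C,D,E]
After op 2 (rotate(+3)): offset=0, physical=[A,B,C,D,E,F,G,H], logical=[A,B,C,D,E,F,G,H]
After op 3 (swap(0, 2)): offset=0, physical=[C,B,A,D,E,F,G,H], logical=[C,B,A,D,E,F,G,H]
After op 4 (replace(5, 'n')): offset=0, physical=[C,B,A,D,E,n,G,H], logical=[C,B,A,D,E,n,G,H]
After op 5 (rotate(-1)): offset=7, physical=[C,B,A,D,E,n,G,H], logical=[H,C,B,A,D,E,n,G]
After op 6 (rotate(+1)): offset=0, physical=[C,B,A,D,E,n,G,H], logical=[C,B,A,D,E,n,G,H]
After op 7 (swap(4, 6)): offset=0, physical=[C,B,A,D,G,n,E,H], logical=[C,B,A,D,G,n,E,H]
After op 8 (rotate(-3)): offset=5, physical=[C,B,A,D,G,n,E,H], logical=[n,E,H,C,B,A,D,G]
After op 9 (swap(3, 1)): offset=5, physical=[E,B,A,D,G,n,C,H], logical=[n,C,H,E,B,A,D,G]
After op 10 (replace(6, 'b')): offset=5, physical=[E,B,A,b,G,n,C,H], logical=[n,C,H,E,B,A,b,G]
After op 11 (swap(3, 0)): offset=5, physical=[n,B,A,b,G,E,C,H], logical=[E,C,H,n,B,A,b,G]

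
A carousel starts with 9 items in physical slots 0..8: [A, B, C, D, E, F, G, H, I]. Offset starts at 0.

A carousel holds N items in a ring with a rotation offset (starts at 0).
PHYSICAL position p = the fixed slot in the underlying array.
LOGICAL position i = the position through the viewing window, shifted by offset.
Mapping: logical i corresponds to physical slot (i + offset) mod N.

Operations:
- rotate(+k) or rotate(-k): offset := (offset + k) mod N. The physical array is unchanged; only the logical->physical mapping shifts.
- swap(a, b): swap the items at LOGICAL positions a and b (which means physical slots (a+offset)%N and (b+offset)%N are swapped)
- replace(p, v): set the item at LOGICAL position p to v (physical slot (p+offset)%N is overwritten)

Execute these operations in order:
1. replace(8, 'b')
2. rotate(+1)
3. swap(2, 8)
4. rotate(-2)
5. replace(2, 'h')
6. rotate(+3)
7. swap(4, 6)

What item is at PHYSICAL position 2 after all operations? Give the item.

Answer: C

Derivation:
After op 1 (replace(8, 'b')): offset=0, physical=[A,B,C,D,E,F,G,H,b], logical=[A,B,C,D,E,F,G,H,b]
After op 2 (rotate(+1)): offset=1, physical=[A,B,C,D,E,F,G,H,b], logical=[B,C,D,E,F,G,H,b,A]
After op 3 (swap(2, 8)): offset=1, physical=[D,B,C,A,E,F,G,H,b], logical=[B,C,A,E,F,G,H,b,D]
After op 4 (rotate(-2)): offset=8, physical=[D,B,C,A,E,F,G,H,b], logical=[b,D,B,C,A,E,F,G,H]
After op 5 (replace(2, 'h')): offset=8, physical=[D,h,C,A,E,F,G,H,b], logical=[b,D,h,C,A,E,F,G,H]
After op 6 (rotate(+3)): offset=2, physical=[D,h,C,A,E,F,G,H,b], logical=[C,A,E,F,G,H,b,D,h]
After op 7 (swap(4, 6)): offset=2, physical=[D,h,C,A,E,F,b,H,G], logical=[C,A,E,F,b,H,G,D,h]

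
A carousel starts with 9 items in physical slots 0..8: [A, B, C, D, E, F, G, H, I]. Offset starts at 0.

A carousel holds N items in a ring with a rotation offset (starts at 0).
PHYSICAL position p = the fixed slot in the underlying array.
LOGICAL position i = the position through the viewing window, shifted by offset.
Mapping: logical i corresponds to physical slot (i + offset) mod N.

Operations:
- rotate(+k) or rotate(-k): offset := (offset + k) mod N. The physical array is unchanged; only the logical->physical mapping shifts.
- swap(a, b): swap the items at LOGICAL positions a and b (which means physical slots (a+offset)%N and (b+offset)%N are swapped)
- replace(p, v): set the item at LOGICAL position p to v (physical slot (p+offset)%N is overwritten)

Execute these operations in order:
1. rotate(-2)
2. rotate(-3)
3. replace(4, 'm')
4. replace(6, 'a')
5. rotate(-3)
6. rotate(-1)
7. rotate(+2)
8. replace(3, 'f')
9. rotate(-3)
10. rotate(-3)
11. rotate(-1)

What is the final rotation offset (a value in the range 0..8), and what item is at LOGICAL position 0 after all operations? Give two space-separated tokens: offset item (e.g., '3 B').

Answer: 4 E

Derivation:
After op 1 (rotate(-2)): offset=7, physical=[A,B,C,D,E,F,G,H,I], logical=[H,I,A,B,C,D,E,F,G]
After op 2 (rotate(-3)): offset=4, physical=[A,B,C,D,E,F,G,H,I], logical=[E,F,G,H,I,A,B,C,D]
After op 3 (replace(4, 'm')): offset=4, physical=[A,B,C,D,E,F,G,H,m], logical=[E,F,G,H,m,A,B,C,D]
After op 4 (replace(6, 'a')): offset=4, physical=[A,a,C,D,E,F,G,H,m], logical=[E,F,G,H,m,A,a,C,D]
After op 5 (rotate(-3)): offset=1, physical=[A,a,C,D,E,F,G,H,m], logical=[a,C,D,E,F,G,H,m,A]
After op 6 (rotate(-1)): offset=0, physical=[A,a,C,D,E,F,G,H,m], logical=[A,a,C,D,E,F,G,H,m]
After op 7 (rotate(+2)): offset=2, physical=[A,a,C,D,E,F,G,H,m], logical=[C,D,E,F,G,H,m,A,a]
After op 8 (replace(3, 'f')): offset=2, physical=[A,a,C,D,E,f,G,H,m], logical=[C,D,E,f,G,H,m,A,a]
After op 9 (rotate(-3)): offset=8, physical=[A,a,C,D,E,f,G,H,m], logical=[m,A,a,C,D,E,f,G,H]
After op 10 (rotate(-3)): offset=5, physical=[A,a,C,D,E,f,G,H,m], logical=[f,G,H,m,A,a,C,D,E]
After op 11 (rotate(-1)): offset=4, physical=[A,a,C,D,E,f,G,H,m], logical=[E,f,G,H,m,A,a,C,D]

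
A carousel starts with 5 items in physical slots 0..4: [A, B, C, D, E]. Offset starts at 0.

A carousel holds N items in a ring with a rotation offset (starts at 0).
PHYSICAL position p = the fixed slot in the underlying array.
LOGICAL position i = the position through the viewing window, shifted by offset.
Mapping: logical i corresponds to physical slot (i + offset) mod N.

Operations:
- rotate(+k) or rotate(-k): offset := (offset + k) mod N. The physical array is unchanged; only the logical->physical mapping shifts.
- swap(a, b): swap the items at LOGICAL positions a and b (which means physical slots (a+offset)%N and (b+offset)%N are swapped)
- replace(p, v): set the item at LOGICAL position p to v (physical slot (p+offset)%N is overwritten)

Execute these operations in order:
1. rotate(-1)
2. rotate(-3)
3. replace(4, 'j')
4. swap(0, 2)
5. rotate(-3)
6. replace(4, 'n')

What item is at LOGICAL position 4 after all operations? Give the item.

After op 1 (rotate(-1)): offset=4, physical=[A,B,C,D,E], logical=[E,A,B,C,D]
After op 2 (rotate(-3)): offset=1, physical=[A,B,C,D,E], logical=[B,C,D,E,A]
After op 3 (replace(4, 'j')): offset=1, physical=[j,B,C,D,E], logical=[B,C,D,E,j]
After op 4 (swap(0, 2)): offset=1, physical=[j,D,C,B,E], logical=[D,C,B,E,j]
After op 5 (rotate(-3)): offset=3, physical=[j,D,C,B,E], logical=[B,E,j,D,C]
After op 6 (replace(4, 'n')): offset=3, physical=[j,D,n,B,E], logical=[B,E,j,D,n]

Answer: n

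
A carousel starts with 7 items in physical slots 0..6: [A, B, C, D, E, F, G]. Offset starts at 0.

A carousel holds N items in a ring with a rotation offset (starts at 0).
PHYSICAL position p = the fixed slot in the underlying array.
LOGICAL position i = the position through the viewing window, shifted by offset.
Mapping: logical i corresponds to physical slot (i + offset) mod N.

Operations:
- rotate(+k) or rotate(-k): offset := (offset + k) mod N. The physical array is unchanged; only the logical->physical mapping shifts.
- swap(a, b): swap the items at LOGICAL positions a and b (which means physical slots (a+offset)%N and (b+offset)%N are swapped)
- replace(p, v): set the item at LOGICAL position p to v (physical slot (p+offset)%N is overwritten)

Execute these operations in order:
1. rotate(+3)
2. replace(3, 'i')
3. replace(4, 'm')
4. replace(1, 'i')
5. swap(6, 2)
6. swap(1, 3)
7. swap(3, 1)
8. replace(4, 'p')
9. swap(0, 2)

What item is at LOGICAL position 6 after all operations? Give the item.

After op 1 (rotate(+3)): offset=3, physical=[A,B,C,D,E,F,G], logical=[D,E,F,G,A,B,C]
After op 2 (replace(3, 'i')): offset=3, physical=[A,B,C,D,E,F,i], logical=[D,E,F,i,A,B,C]
After op 3 (replace(4, 'm')): offset=3, physical=[m,B,C,D,E,F,i], logical=[D,E,F,i,m,B,C]
After op 4 (replace(1, 'i')): offset=3, physical=[m,B,C,D,i,F,i], logical=[D,i,F,i,m,B,C]
After op 5 (swap(6, 2)): offset=3, physical=[m,B,F,D,i,C,i], logical=[D,i,C,i,m,B,F]
After op 6 (swap(1, 3)): offset=3, physical=[m,B,F,D,i,C,i], logical=[D,i,C,i,m,B,F]
After op 7 (swap(3, 1)): offset=3, physical=[m,B,F,D,i,C,i], logical=[D,i,C,i,m,B,F]
After op 8 (replace(4, 'p')): offset=3, physical=[p,B,F,D,i,C,i], logical=[D,i,C,i,p,B,F]
After op 9 (swap(0, 2)): offset=3, physical=[p,B,F,C,i,D,i], logical=[C,i,D,i,p,B,F]

Answer: F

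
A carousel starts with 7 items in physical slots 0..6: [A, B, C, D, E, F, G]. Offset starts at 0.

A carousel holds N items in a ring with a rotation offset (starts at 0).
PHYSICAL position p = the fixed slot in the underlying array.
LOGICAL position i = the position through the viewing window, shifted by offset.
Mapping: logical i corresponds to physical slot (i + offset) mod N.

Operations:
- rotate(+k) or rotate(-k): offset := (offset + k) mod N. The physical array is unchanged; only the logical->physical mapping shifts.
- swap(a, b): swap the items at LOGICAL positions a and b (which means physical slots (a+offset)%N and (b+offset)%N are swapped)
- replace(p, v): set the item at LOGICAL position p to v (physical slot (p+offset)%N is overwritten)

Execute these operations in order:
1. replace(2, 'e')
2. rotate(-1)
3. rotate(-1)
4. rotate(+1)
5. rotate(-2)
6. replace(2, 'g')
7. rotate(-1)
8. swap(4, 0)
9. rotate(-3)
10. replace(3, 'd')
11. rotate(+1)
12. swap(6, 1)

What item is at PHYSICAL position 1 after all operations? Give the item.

After op 1 (replace(2, 'e')): offset=0, physical=[A,B,e,D,E,F,G], logical=[A,B,e,D,E,F,G]
After op 2 (rotate(-1)): offset=6, physical=[A,B,e,D,E,F,G], logical=[G,A,B,e,D,E,F]
After op 3 (rotate(-1)): offset=5, physical=[A,B,e,D,E,F,G], logical=[F,G,A,B,e,D,E]
After op 4 (rotate(+1)): offset=6, physical=[A,B,e,D,E,F,G], logical=[G,A,B,e,D,E,F]
After op 5 (rotate(-2)): offset=4, physical=[A,B,e,D,E,F,G], logical=[E,F,G,A,B,e,D]
After op 6 (replace(2, 'g')): offset=4, physical=[A,B,e,D,E,F,g], logical=[E,F,g,A,B,e,D]
After op 7 (rotate(-1)): offset=3, physical=[A,B,e,D,E,F,g], logical=[D,E,F,g,A,B,e]
After op 8 (swap(4, 0)): offset=3, physical=[D,B,e,A,E,F,g], logical=[A,E,F,g,D,B,e]
After op 9 (rotate(-3)): offset=0, physical=[D,B,e,A,E,F,g], logical=[D,B,e,A,E,F,g]
After op 10 (replace(3, 'd')): offset=0, physical=[D,B,e,d,E,F,g], logical=[D,B,e,d,E,F,g]
After op 11 (rotate(+1)): offset=1, physical=[D,B,e,d,E,F,g], logical=[B,e,d,E,F,g,D]
After op 12 (swap(6, 1)): offset=1, physical=[e,B,D,d,E,F,g], logical=[B,D,d,E,F,g,e]

Answer: B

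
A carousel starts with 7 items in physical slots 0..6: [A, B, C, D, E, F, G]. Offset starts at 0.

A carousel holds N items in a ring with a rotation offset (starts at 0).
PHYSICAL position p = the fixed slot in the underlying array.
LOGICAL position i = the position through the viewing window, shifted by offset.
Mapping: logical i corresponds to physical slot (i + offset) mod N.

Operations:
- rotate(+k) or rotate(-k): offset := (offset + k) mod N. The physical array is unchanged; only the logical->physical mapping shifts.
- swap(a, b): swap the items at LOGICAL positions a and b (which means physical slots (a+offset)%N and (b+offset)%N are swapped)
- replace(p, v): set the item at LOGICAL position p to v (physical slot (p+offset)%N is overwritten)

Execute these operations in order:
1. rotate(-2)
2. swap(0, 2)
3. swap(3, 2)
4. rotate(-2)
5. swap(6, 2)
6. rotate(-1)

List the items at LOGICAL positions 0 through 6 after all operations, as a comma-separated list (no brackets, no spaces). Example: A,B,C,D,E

Answer: A,D,E,C,G,B,F

Derivation:
After op 1 (rotate(-2)): offset=5, physical=[A,B,C,D,E,F,G], logical=[F,G,A,B,C,D,E]
After op 2 (swap(0, 2)): offset=5, physical=[F,B,C,D,E,A,G], logical=[A,G,F,B,C,D,E]
After op 3 (swap(3, 2)): offset=5, physical=[B,F,C,D,E,A,G], logical=[A,G,B,F,C,D,E]
After op 4 (rotate(-2)): offset=3, physical=[B,F,C,D,E,A,G], logical=[D,E,A,G,B,F,C]
After op 5 (swap(6, 2)): offset=3, physical=[B,F,A,D,E,C,G], logical=[D,E,C,G,B,F,A]
After op 6 (rotate(-1)): offset=2, physical=[B,F,A,D,E,C,G], logical=[A,D,E,C,G,B,F]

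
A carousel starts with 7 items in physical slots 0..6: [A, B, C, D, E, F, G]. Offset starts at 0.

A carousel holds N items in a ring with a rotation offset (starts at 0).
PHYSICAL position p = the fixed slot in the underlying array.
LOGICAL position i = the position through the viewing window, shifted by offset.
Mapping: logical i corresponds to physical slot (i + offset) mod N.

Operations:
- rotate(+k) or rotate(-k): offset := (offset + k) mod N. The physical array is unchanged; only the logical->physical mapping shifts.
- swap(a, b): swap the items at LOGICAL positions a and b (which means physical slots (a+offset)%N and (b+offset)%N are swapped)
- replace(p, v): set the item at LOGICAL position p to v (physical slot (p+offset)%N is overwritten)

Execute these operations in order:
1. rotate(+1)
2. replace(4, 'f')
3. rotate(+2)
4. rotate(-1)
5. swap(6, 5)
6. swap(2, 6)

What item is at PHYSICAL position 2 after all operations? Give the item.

Answer: C

Derivation:
After op 1 (rotate(+1)): offset=1, physical=[A,B,C,D,E,F,G], logical=[B,C,D,E,F,G,A]
After op 2 (replace(4, 'f')): offset=1, physical=[A,B,C,D,E,f,G], logical=[B,C,D,E,f,G,A]
After op 3 (rotate(+2)): offset=3, physical=[A,B,C,D,E,f,G], logical=[D,E,f,G,A,B,C]
After op 4 (rotate(-1)): offset=2, physical=[A,B,C,D,E,f,G], logical=[C,D,E,f,G,A,B]
After op 5 (swap(6, 5)): offset=2, physical=[B,A,C,D,E,f,G], logical=[C,D,E,f,G,B,A]
After op 6 (swap(2, 6)): offset=2, physical=[B,E,C,D,A,f,G], logical=[C,D,A,f,G,B,E]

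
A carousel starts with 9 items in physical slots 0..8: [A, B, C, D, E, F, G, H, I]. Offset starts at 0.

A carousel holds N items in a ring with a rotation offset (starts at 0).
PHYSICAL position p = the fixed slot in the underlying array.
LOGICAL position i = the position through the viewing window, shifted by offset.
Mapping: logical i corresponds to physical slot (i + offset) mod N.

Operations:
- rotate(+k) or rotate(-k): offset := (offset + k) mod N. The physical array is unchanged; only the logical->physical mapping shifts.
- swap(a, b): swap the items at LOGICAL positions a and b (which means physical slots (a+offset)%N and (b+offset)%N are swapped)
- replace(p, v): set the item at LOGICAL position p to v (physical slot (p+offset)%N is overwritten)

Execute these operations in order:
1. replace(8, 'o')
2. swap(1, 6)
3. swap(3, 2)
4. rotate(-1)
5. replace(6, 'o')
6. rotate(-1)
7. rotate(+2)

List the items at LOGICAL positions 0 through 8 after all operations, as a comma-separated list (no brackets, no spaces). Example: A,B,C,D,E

Answer: A,G,D,C,E,o,B,H,o

Derivation:
After op 1 (replace(8, 'o')): offset=0, physical=[A,B,C,D,E,F,G,H,o], logical=[A,B,C,D,E,F,G,H,o]
After op 2 (swap(1, 6)): offset=0, physical=[A,G,C,D,E,F,B,H,o], logical=[A,G,C,D,E,F,B,H,o]
After op 3 (swap(3, 2)): offset=0, physical=[A,G,D,C,E,F,B,H,o], logical=[A,G,D,C,E,F,B,H,o]
After op 4 (rotate(-1)): offset=8, physical=[A,G,D,C,E,F,B,H,o], logical=[o,A,G,D,C,E,F,B,H]
After op 5 (replace(6, 'o')): offset=8, physical=[A,G,D,C,E,o,B,H,o], logical=[o,A,G,D,C,E,o,B,H]
After op 6 (rotate(-1)): offset=7, physical=[A,G,D,C,E,o,B,H,o], logical=[H,o,A,G,D,C,E,o,B]
After op 7 (rotate(+2)): offset=0, physical=[A,G,D,C,E,o,B,H,o], logical=[A,G,D,C,E,o,B,H,o]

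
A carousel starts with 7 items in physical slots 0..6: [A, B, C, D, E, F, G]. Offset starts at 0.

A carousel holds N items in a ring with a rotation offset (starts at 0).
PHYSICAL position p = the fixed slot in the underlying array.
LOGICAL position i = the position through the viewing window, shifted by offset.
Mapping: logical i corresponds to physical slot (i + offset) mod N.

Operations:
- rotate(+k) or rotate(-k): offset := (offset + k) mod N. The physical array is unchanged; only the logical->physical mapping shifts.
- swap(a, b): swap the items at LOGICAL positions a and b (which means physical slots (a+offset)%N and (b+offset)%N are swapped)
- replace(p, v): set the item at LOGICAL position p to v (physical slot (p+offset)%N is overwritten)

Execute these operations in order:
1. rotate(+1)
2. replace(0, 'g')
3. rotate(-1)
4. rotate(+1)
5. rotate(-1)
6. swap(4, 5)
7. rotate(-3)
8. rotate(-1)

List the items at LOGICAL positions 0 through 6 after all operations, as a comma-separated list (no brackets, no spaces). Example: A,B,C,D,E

Answer: D,F,E,G,A,g,C

Derivation:
After op 1 (rotate(+1)): offset=1, physical=[A,B,C,D,E,F,G], logical=[B,C,D,E,F,G,A]
After op 2 (replace(0, 'g')): offset=1, physical=[A,g,C,D,E,F,G], logical=[g,C,D,E,F,G,A]
After op 3 (rotate(-1)): offset=0, physical=[A,g,C,D,E,F,G], logical=[A,g,C,D,E,F,G]
After op 4 (rotate(+1)): offset=1, physical=[A,g,C,D,E,F,G], logical=[g,C,D,E,F,G,A]
After op 5 (rotate(-1)): offset=0, physical=[A,g,C,D,E,F,G], logical=[A,g,C,D,E,F,G]
After op 6 (swap(4, 5)): offset=0, physical=[A,g,C,D,F,E,G], logical=[A,g,C,D,F,E,G]
After op 7 (rotate(-3)): offset=4, physical=[A,g,C,D,F,E,G], logical=[F,E,G,A,g,C,D]
After op 8 (rotate(-1)): offset=3, physical=[A,g,C,D,F,E,G], logical=[D,F,E,G,A,g,C]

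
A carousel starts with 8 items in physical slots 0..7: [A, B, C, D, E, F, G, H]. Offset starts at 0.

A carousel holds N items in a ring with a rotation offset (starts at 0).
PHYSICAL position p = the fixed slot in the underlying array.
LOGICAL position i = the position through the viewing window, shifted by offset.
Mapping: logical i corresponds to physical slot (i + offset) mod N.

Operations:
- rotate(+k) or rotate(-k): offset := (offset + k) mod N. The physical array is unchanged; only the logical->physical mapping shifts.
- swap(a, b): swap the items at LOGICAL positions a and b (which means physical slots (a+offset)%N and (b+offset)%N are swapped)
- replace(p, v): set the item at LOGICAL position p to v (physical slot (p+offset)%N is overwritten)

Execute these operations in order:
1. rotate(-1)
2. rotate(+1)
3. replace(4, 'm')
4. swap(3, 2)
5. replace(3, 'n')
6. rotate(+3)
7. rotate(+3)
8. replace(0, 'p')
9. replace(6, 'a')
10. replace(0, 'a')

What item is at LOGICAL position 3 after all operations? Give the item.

Answer: B

Derivation:
After op 1 (rotate(-1)): offset=7, physical=[A,B,C,D,E,F,G,H], logical=[H,A,B,C,D,E,F,G]
After op 2 (rotate(+1)): offset=0, physical=[A,B,C,D,E,F,G,H], logical=[A,B,C,D,E,F,G,H]
After op 3 (replace(4, 'm')): offset=0, physical=[A,B,C,D,m,F,G,H], logical=[A,B,C,D,m,F,G,H]
After op 4 (swap(3, 2)): offset=0, physical=[A,B,D,C,m,F,G,H], logical=[A,B,D,C,m,F,G,H]
After op 5 (replace(3, 'n')): offset=0, physical=[A,B,D,n,m,F,G,H], logical=[A,B,D,n,m,F,G,H]
After op 6 (rotate(+3)): offset=3, physical=[A,B,D,n,m,F,G,H], logical=[n,m,F,G,H,A,B,D]
After op 7 (rotate(+3)): offset=6, physical=[A,B,D,n,m,F,G,H], logical=[G,H,A,B,D,n,m,F]
After op 8 (replace(0, 'p')): offset=6, physical=[A,B,D,n,m,F,p,H], logical=[p,H,A,B,D,n,m,F]
After op 9 (replace(6, 'a')): offset=6, physical=[A,B,D,n,a,F,p,H], logical=[p,H,A,B,D,n,a,F]
After op 10 (replace(0, 'a')): offset=6, physical=[A,B,D,n,a,F,a,H], logical=[a,H,A,B,D,n,a,F]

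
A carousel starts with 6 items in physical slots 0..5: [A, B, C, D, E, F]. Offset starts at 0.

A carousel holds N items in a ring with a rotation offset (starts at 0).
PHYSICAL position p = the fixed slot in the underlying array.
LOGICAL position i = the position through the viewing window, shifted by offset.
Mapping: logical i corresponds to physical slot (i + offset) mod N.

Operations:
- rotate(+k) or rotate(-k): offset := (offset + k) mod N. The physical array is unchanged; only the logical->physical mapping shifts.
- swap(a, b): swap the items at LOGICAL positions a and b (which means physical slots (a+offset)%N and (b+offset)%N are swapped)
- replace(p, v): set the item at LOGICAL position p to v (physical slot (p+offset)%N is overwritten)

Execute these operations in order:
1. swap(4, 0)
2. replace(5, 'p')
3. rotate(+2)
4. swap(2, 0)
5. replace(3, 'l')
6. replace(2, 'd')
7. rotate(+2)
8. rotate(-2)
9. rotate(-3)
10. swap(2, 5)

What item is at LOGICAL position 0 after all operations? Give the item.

Answer: l

Derivation:
After op 1 (swap(4, 0)): offset=0, physical=[E,B,C,D,A,F], logical=[E,B,C,D,A,F]
After op 2 (replace(5, 'p')): offset=0, physical=[E,B,C,D,A,p], logical=[E,B,C,D,A,p]
After op 3 (rotate(+2)): offset=2, physical=[E,B,C,D,A,p], logical=[C,D,A,p,E,B]
After op 4 (swap(2, 0)): offset=2, physical=[E,B,A,D,C,p], logical=[A,D,C,p,E,B]
After op 5 (replace(3, 'l')): offset=2, physical=[E,B,A,D,C,l], logical=[A,D,C,l,E,B]
After op 6 (replace(2, 'd')): offset=2, physical=[E,B,A,D,d,l], logical=[A,D,d,l,E,B]
After op 7 (rotate(+2)): offset=4, physical=[E,B,A,D,d,l], logical=[d,l,E,B,A,D]
After op 8 (rotate(-2)): offset=2, physical=[E,B,A,D,d,l], logical=[A,D,d,l,E,B]
After op 9 (rotate(-3)): offset=5, physical=[E,B,A,D,d,l], logical=[l,E,B,A,D,d]
After op 10 (swap(2, 5)): offset=5, physical=[E,d,A,D,B,l], logical=[l,E,d,A,D,B]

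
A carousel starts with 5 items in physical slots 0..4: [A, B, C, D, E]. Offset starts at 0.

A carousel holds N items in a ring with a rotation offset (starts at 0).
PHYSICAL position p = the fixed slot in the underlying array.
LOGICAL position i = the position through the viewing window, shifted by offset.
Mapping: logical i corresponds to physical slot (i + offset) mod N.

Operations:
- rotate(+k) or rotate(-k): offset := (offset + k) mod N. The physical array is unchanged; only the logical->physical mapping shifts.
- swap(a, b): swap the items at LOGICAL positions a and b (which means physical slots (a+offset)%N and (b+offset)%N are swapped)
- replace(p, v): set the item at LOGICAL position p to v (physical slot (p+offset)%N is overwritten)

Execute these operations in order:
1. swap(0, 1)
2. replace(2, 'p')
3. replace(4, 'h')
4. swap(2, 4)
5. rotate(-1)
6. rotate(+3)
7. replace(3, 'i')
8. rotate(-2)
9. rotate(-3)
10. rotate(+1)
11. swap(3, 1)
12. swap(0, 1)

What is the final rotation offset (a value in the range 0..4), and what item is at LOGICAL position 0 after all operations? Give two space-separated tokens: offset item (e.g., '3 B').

Answer: 3 A

Derivation:
After op 1 (swap(0, 1)): offset=0, physical=[B,A,C,D,E], logical=[B,A,C,D,E]
After op 2 (replace(2, 'p')): offset=0, physical=[B,A,p,D,E], logical=[B,A,p,D,E]
After op 3 (replace(4, 'h')): offset=0, physical=[B,A,p,D,h], logical=[B,A,p,D,h]
After op 4 (swap(2, 4)): offset=0, physical=[B,A,h,D,p], logical=[B,A,h,D,p]
After op 5 (rotate(-1)): offset=4, physical=[B,A,h,D,p], logical=[p,B,A,h,D]
After op 6 (rotate(+3)): offset=2, physical=[B,A,h,D,p], logical=[h,D,p,B,A]
After op 7 (replace(3, 'i')): offset=2, physical=[i,A,h,D,p], logical=[h,D,p,i,A]
After op 8 (rotate(-2)): offset=0, physical=[i,A,h,D,p], logical=[i,A,h,D,p]
After op 9 (rotate(-3)): offset=2, physical=[i,A,h,D,p], logical=[h,D,p,i,A]
After op 10 (rotate(+1)): offset=3, physical=[i,A,h,D,p], logical=[D,p,i,A,h]
After op 11 (swap(3, 1)): offset=3, physical=[i,p,h,D,A], logical=[D,A,i,p,h]
After op 12 (swap(0, 1)): offset=3, physical=[i,p,h,A,D], logical=[A,D,i,p,h]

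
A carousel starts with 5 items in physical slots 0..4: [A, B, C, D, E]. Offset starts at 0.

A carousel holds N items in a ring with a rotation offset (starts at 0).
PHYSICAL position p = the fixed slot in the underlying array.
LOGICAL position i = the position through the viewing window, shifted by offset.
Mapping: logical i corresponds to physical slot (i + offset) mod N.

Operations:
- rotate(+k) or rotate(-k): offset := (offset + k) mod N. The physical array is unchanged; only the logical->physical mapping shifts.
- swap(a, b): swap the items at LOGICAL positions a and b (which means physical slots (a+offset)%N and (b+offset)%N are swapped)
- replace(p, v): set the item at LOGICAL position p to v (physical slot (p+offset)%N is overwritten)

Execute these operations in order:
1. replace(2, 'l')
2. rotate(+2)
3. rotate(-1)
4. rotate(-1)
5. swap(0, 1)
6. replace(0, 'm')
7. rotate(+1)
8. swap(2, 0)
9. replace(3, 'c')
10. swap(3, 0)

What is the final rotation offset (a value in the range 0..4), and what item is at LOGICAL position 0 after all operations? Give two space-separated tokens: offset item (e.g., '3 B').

Answer: 1 c

Derivation:
After op 1 (replace(2, 'l')): offset=0, physical=[A,B,l,D,E], logical=[A,B,l,D,E]
After op 2 (rotate(+2)): offset=2, physical=[A,B,l,D,E], logical=[l,D,E,A,B]
After op 3 (rotate(-1)): offset=1, physical=[A,B,l,D,E], logical=[B,l,D,E,A]
After op 4 (rotate(-1)): offset=0, physical=[A,B,l,D,E], logical=[A,B,l,D,E]
After op 5 (swap(0, 1)): offset=0, physical=[B,A,l,D,E], logical=[B,A,l,D,E]
After op 6 (replace(0, 'm')): offset=0, physical=[m,A,l,D,E], logical=[m,A,l,D,E]
After op 7 (rotate(+1)): offset=1, physical=[m,A,l,D,E], logical=[A,l,D,E,m]
After op 8 (swap(2, 0)): offset=1, physical=[m,D,l,A,E], logical=[D,l,A,E,m]
After op 9 (replace(3, 'c')): offset=1, physical=[m,D,l,A,c], logical=[D,l,A,c,m]
After op 10 (swap(3, 0)): offset=1, physical=[m,c,l,A,D], logical=[c,l,A,D,m]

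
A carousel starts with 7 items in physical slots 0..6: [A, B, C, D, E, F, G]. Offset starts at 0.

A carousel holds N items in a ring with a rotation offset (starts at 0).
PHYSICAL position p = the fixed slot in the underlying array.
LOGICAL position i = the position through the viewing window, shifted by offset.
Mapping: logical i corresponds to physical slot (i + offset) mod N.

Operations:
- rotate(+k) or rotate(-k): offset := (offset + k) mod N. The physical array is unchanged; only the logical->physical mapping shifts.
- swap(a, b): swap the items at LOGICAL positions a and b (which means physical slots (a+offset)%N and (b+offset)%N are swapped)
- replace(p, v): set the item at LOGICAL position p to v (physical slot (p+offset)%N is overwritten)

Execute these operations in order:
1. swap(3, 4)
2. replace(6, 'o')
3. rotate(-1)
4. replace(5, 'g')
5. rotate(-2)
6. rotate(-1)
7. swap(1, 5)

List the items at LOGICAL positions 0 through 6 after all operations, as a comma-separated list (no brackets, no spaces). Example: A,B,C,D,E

After op 1 (swap(3, 4)): offset=0, physical=[A,B,C,E,D,F,G], logical=[A,B,C,E,D,F,G]
After op 2 (replace(6, 'o')): offset=0, physical=[A,B,C,E,D,F,o], logical=[A,B,C,E,D,F,o]
After op 3 (rotate(-1)): offset=6, physical=[A,B,C,E,D,F,o], logical=[o,A,B,C,E,D,F]
After op 4 (replace(5, 'g')): offset=6, physical=[A,B,C,E,g,F,o], logical=[o,A,B,C,E,g,F]
After op 5 (rotate(-2)): offset=4, physical=[A,B,C,E,g,F,o], logical=[g,F,o,A,B,C,E]
After op 6 (rotate(-1)): offset=3, physical=[A,B,C,E,g,F,o], logical=[E,g,F,o,A,B,C]
After op 7 (swap(1, 5)): offset=3, physical=[A,g,C,E,B,F,o], logical=[E,B,F,o,A,g,C]

Answer: E,B,F,o,A,g,C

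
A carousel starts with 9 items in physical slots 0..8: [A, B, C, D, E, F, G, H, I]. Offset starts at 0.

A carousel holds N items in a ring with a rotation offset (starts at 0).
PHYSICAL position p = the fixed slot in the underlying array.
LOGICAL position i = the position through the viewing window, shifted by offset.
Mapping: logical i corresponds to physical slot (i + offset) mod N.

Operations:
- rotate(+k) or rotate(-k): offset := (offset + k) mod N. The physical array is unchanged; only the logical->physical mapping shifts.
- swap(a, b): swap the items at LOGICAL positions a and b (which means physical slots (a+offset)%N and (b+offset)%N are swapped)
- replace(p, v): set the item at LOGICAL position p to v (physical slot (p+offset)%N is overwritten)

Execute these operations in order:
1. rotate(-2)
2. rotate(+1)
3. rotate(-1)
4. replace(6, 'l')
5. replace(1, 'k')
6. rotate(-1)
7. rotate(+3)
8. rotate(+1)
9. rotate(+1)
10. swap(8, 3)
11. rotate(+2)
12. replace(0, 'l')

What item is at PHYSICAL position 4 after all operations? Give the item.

After op 1 (rotate(-2)): offset=7, physical=[A,B,C,D,E,F,G,H,I], logical=[H,I,A,B,C,D,E,F,G]
After op 2 (rotate(+1)): offset=8, physical=[A,B,C,D,E,F,G,H,I], logical=[I,A,B,C,D,E,F,G,H]
After op 3 (rotate(-1)): offset=7, physical=[A,B,C,D,E,F,G,H,I], logical=[H,I,A,B,C,D,E,F,G]
After op 4 (replace(6, 'l')): offset=7, physical=[A,B,C,D,l,F,G,H,I], logical=[H,I,A,B,C,D,l,F,G]
After op 5 (replace(1, 'k')): offset=7, physical=[A,B,C,D,l,F,G,H,k], logical=[H,k,A,B,C,D,l,F,G]
After op 6 (rotate(-1)): offset=6, physical=[A,B,C,D,l,F,G,H,k], logical=[G,H,k,A,B,C,D,l,F]
After op 7 (rotate(+3)): offset=0, physical=[A,B,C,D,l,F,G,H,k], logical=[A,B,C,D,l,F,G,H,k]
After op 8 (rotate(+1)): offset=1, physical=[A,B,C,D,l,F,G,H,k], logical=[B,C,D,l,F,G,H,k,A]
After op 9 (rotate(+1)): offset=2, physical=[A,B,C,D,l,F,G,H,k], logical=[C,D,l,F,G,H,k,A,B]
After op 10 (swap(8, 3)): offset=2, physical=[A,F,C,D,l,B,G,H,k], logical=[C,D,l,B,G,H,k,A,F]
After op 11 (rotate(+2)): offset=4, physical=[A,F,C,D,l,B,G,H,k], logical=[l,B,G,H,k,A,F,C,D]
After op 12 (replace(0, 'l')): offset=4, physical=[A,F,C,D,l,B,G,H,k], logical=[l,B,G,H,k,A,F,C,D]

Answer: l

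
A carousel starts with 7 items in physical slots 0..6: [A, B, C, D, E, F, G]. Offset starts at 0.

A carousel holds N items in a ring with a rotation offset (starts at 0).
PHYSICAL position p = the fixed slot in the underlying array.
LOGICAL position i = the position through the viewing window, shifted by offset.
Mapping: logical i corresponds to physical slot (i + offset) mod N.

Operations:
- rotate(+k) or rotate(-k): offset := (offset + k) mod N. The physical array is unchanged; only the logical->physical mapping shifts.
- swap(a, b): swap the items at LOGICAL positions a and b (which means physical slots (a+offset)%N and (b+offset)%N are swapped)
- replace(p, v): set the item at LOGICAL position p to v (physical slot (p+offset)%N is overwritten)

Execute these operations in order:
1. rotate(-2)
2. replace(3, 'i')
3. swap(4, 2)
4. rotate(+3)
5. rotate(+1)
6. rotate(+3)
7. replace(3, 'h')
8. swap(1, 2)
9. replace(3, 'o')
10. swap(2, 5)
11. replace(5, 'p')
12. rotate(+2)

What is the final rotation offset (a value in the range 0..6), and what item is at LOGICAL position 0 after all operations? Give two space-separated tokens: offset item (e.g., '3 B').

Answer: 0 D

Derivation:
After op 1 (rotate(-2)): offset=5, physical=[A,B,C,D,E,F,G], logical=[F,G,A,B,C,D,E]
After op 2 (replace(3, 'i')): offset=5, physical=[A,i,C,D,E,F,G], logical=[F,G,A,i,C,D,E]
After op 3 (swap(4, 2)): offset=5, physical=[C,i,A,D,E,F,G], logical=[F,G,C,i,A,D,E]
After op 4 (rotate(+3)): offset=1, physical=[C,i,A,D,E,F,G], logical=[i,A,D,E,F,G,C]
After op 5 (rotate(+1)): offset=2, physical=[C,i,A,D,E,F,G], logical=[A,D,E,F,G,C,i]
After op 6 (rotate(+3)): offset=5, physical=[C,i,A,D,E,F,G], logical=[F,G,C,i,A,D,E]
After op 7 (replace(3, 'h')): offset=5, physical=[C,h,A,D,E,F,G], logical=[F,G,C,h,A,D,E]
After op 8 (swap(1, 2)): offset=5, physical=[G,h,A,D,E,F,C], logical=[F,C,G,h,A,D,E]
After op 9 (replace(3, 'o')): offset=5, physical=[G,o,A,D,E,F,C], logical=[F,C,G,o,A,D,E]
After op 10 (swap(2, 5)): offset=5, physical=[D,o,A,G,E,F,C], logical=[F,C,D,o,A,G,E]
After op 11 (replace(5, 'p')): offset=5, physical=[D,o,A,p,E,F,C], logical=[F,C,D,o,A,p,E]
After op 12 (rotate(+2)): offset=0, physical=[D,o,A,p,E,F,C], logical=[D,o,A,p,E,F,C]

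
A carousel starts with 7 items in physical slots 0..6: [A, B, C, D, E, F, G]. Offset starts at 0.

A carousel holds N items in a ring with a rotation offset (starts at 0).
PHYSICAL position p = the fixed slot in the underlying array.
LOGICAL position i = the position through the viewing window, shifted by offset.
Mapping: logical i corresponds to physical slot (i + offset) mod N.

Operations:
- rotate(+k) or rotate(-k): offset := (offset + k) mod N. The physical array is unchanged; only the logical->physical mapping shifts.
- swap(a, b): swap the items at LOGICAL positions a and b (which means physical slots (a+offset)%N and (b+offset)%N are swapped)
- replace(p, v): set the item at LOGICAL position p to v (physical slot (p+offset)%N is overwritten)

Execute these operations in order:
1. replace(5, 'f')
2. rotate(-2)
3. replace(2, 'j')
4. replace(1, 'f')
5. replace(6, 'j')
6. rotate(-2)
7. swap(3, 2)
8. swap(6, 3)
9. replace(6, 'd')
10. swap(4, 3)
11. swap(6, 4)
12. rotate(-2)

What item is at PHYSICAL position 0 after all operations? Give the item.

After op 1 (replace(5, 'f')): offset=0, physical=[A,B,C,D,E,f,G], logical=[A,B,C,D,E,f,G]
After op 2 (rotate(-2)): offset=5, physical=[A,B,C,D,E,f,G], logical=[f,G,A,B,C,D,E]
After op 3 (replace(2, 'j')): offset=5, physical=[j,B,C,D,E,f,G], logical=[f,G,j,B,C,D,E]
After op 4 (replace(1, 'f')): offset=5, physical=[j,B,C,D,E,f,f], logical=[f,f,j,B,C,D,E]
After op 5 (replace(6, 'j')): offset=5, physical=[j,B,C,D,j,f,f], logical=[f,f,j,B,C,D,j]
After op 6 (rotate(-2)): offset=3, physical=[j,B,C,D,j,f,f], logical=[D,j,f,f,j,B,C]
After op 7 (swap(3, 2)): offset=3, physical=[j,B,C,D,j,f,f], logical=[D,j,f,f,j,B,C]
After op 8 (swap(6, 3)): offset=3, physical=[j,B,f,D,j,f,C], logical=[D,j,f,C,j,B,f]
After op 9 (replace(6, 'd')): offset=3, physical=[j,B,d,D,j,f,C], logical=[D,j,f,C,j,B,d]
After op 10 (swap(4, 3)): offset=3, physical=[C,B,d,D,j,f,j], logical=[D,j,f,j,C,B,d]
After op 11 (swap(6, 4)): offset=3, physical=[d,B,C,D,j,f,j], logical=[D,j,f,j,d,B,C]
After op 12 (rotate(-2)): offset=1, physical=[d,B,C,D,j,f,j], logical=[B,C,D,j,f,j,d]

Answer: d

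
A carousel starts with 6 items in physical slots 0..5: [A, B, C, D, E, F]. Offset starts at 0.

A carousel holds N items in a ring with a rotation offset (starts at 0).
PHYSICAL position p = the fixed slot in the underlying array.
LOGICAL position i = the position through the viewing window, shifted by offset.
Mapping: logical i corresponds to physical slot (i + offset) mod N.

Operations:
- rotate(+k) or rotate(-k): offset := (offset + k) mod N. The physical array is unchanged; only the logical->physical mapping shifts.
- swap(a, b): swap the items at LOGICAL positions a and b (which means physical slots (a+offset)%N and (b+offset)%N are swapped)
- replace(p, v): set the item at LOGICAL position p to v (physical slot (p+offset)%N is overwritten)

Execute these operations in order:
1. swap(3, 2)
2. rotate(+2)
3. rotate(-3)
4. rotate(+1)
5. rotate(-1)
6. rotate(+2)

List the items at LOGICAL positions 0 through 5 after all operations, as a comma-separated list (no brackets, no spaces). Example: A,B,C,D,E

After op 1 (swap(3, 2)): offset=0, physical=[A,B,D,C,E,F], logical=[A,B,D,C,E,F]
After op 2 (rotate(+2)): offset=2, physical=[A,B,D,C,E,F], logical=[D,C,E,F,A,B]
After op 3 (rotate(-3)): offset=5, physical=[A,B,D,C,E,F], logical=[F,A,B,D,C,E]
After op 4 (rotate(+1)): offset=0, physical=[A,B,D,C,E,F], logical=[A,B,D,C,E,F]
After op 5 (rotate(-1)): offset=5, physical=[A,B,D,C,E,F], logical=[F,A,B,D,C,E]
After op 6 (rotate(+2)): offset=1, physical=[A,B,D,C,E,F], logical=[B,D,C,E,F,A]

Answer: B,D,C,E,F,A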